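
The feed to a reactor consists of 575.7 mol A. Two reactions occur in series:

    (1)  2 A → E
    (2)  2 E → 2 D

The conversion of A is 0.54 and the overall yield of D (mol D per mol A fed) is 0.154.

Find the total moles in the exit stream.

Conversion of A: A consumed = 2ξ₁ = 0.54 × 575.7 → ξ₁ = 155.4 mol.
Yield of D: 2ξ₂ / 575.7 = 0.154 → ξ₂ = 44.33 mol.
Outlet amounts (n = n₀ + Σ ν·ξ):
  A: 575.7 − 2(155.4) = 264.8
  E: 0 + 1(155.4) − 2(44.33) = 66.78
  D: 0 + 2(44.33) = 88.66
Total out = 264.8 + 66.78 + 88.66 = 420.3 mol.

420 mol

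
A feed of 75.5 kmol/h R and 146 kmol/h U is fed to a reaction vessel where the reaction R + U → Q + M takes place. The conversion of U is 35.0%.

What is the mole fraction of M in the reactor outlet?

0.231

U reacted = 0.35 × 146 = 51.1 kmol/h; ν_U = −1, so ξ = 51.1/1 = 51.1 kmol/h.
Outlet amounts (n = n₀ + ν ξ):
  R: 75.5 − 1(51.1) = 24.4
  U: 146 − 1(51.1) = 94.9
  Q: 0 + 1(51.1) = 51.1
  M: 0 + 1(51.1) = 51.1
Total out = 221.5 kmol/h; y_M = 51.1 / 221.5 = 0.2307.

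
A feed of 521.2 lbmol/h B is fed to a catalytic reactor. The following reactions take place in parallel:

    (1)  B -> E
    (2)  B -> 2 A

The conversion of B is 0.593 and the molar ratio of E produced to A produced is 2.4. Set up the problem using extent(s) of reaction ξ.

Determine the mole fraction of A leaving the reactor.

Conversion of B: B consumed = 0.593 × 521.2 = 309.1 lbmol/h = 1ξ₁ + 1ξ₂.
Selectivity: 1ξ₁ / (2ξ₂) = 2.4 → ξ₁ = 4.8 ξ₂.
Substitute: (1·4.8 + 1) ξ₂ = 309.1 → ξ₂ = 53.29 lbmol/h, ξ₁ = 255.8 lbmol/h.
Outlet amounts (n = n₀ + Σ ν·ξ):
  B: 521.2 − 1(255.8) − 1(53.29) = 212.1
  E: 0 + 1(255.8) = 255.8
  A: 0 + 2(53.29) = 106.6
Total out = 574.5 lbmol/h; y_A = 106.6 / 574.5 = 0.1855.

0.186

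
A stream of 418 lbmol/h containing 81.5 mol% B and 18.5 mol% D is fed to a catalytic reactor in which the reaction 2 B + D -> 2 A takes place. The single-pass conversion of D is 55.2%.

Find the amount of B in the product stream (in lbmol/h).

255 lbmol/h

D reacted = 0.552 × 77.33 = 42.69 lbmol/h; ν_D = −1, so ξ = 42.69/1 = 42.69 lbmol/h.
Outlet amounts (n = n₀ + ν ξ):
  B: 340.7 − 2(42.69) = 255.3
  D: 77.33 − 1(42.69) = 34.64
  A: 0 + 2(42.69) = 85.37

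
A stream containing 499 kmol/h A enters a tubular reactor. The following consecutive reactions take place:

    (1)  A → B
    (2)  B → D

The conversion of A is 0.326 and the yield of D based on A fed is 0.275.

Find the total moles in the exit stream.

Conversion of A: A consumed = 1ξ₁ = 0.326 × 499 → ξ₁ = 162.7 kmol/h.
Yield of D: 1ξ₂ / 499 = 0.275 → ξ₂ = 137.2 kmol/h.
Outlet amounts (n = n₀ + Σ ν·ξ):
  A: 499 − 1(162.7) = 336.3
  B: 0 + 1(162.7) − 1(137.2) = 25.45
  D: 0 + 1(137.2) = 137.2
Total out = 336.3 + 25.45 + 137.2 = 499 kmol/h.

499 kmol/h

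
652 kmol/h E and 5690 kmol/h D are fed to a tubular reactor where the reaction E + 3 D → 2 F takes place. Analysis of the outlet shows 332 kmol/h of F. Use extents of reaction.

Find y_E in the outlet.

For F: n = n₀ + 2ξ → 332 = 0 + 2ξ, giving ξ = 166 kmol/h.
Outlet amounts (n = n₀ + ν ξ):
  E: 652 − 1(166) = 486
  D: 5690 − 3(166) = 5192
  F: 0 + 2(166) = 332
Total out = 6010 kmol/h; y_E = 486 / 6010 = 0.08087.

0.0809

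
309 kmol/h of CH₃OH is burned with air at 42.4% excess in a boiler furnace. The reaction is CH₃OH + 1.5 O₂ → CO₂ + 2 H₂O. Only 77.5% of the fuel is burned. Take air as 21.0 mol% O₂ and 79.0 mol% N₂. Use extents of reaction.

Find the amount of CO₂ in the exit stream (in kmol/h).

239 kmol/h

Stoichiometric O₂ = 1.5 × 309 = 463.5 kmol/h; O₂ fed = 463.5 × 1.424 = 660 kmol/h.
N₂ fed = 660 × 79/21 = 2483 kmol/h.
Fuel reacted = 0.775 × 309 → ξ = 239.5 kmol/h.
Outlet (n = n₀ + ν ξ):
  CH₃OH: 309 − 1(239.5) = 69.53
  O₂: 660 − 1.5(239.5) = 300.8
  N₂: 2483 (inert)
  CO₂: 0 + 1(239.5) = 239.5
  H₂O: 0 + 2(239.5) = 478.9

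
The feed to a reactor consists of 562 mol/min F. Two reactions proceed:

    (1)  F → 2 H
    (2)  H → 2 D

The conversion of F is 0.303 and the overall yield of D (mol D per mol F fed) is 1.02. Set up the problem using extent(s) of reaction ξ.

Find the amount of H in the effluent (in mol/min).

54 mol/min

Conversion of F: F consumed = 1ξ₁ = 0.303 × 562 → ξ₁ = 170.3 mol/min.
Yield of D: 2ξ₂ / 562 = 1.02 → ξ₂ = 286.6 mol/min.
Outlet amounts (n = n₀ + Σ ν·ξ):
  F: 562 − 1(170.3) = 391.7
  H: 0 + 2(170.3) − 1(286.6) = 53.95
  D: 0 + 2(286.6) = 573.2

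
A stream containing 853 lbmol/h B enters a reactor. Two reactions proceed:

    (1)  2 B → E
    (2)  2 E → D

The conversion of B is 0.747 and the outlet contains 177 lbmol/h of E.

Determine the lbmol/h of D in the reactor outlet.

Conversion of B: B consumed = 2ξ₁ = 0.747 × 853 → ξ₁ = 318.6 lbmol/h.
E balance: n_E = 0 + 1ξ₁ − 2ξ₂ = 177 → ξ₂ = (1·318.6 − 177)/2 = 70.8 lbmol/h.
Outlet amounts (n = n₀ + Σ ν·ξ):
  B: 853 − 2(318.6) = 215.8
  E: 0 + 1(318.6) − 2(70.8) = 177
  D: 0 + 1(70.8) = 70.8

70.8 lbmol/h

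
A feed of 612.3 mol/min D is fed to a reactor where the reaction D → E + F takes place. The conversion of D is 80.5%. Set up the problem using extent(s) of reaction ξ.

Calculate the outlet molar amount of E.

493 mol/min

D reacted = 0.805 × 612.3 = 492.9 mol/min; ν_D = −1, so ξ = 492.9/1 = 492.9 mol/min.
Outlet amounts (n = n₀ + ν ξ):
  D: 612.3 − 1(492.9) = 119.4
  E: 0 + 1(492.9) = 492.9
  F: 0 + 1(492.9) = 492.9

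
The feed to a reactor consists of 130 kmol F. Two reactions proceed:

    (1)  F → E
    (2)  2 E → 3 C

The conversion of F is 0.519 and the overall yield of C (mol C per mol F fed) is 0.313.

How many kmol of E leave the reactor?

40.3 kmol

Conversion of F: F consumed = 1ξ₁ = 0.519 × 130 → ξ₁ = 67.47 kmol.
Yield of C: 3ξ₂ / 130 = 0.313 → ξ₂ = 13.56 kmol.
Outlet amounts (n = n₀ + Σ ν·ξ):
  F: 130 − 1(67.47) = 62.53
  E: 0 + 1(67.47) − 2(13.56) = 40.34
  C: 0 + 3(13.56) = 40.69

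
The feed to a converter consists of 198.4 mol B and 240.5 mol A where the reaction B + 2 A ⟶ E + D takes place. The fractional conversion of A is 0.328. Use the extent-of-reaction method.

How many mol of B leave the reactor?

159 mol

A reacted = 0.328 × 240.5 = 78.88 mol; ν_A = −2, so ξ = 78.88/2 = 39.44 mol.
Outlet amounts (n = n₀ + ν ξ):
  B: 198.4 − 1(39.44) = 159
  A: 240.5 − 2(39.44) = 161.6
  E: 0 + 1(39.44) = 39.44
  D: 0 + 1(39.44) = 39.44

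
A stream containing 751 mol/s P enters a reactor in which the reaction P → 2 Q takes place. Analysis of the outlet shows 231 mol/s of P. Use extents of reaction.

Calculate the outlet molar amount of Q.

1040 mol/s

For P: n = n₀ − 1ξ → 231 = 751 − 1ξ, giving ξ = 520 mol/s.
Outlet amounts (n = n₀ + ν ξ):
  P: 751 − 1(520) = 231
  Q: 0 + 2(520) = 1040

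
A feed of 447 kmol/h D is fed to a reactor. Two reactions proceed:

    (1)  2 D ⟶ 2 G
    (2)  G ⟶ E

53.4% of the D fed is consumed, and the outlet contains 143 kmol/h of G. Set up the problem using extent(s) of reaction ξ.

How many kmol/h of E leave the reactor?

Conversion of D: D consumed = 2ξ₁ = 0.534 × 447 → ξ₁ = 119.3 kmol/h.
G balance: n_G = 0 + 2ξ₁ − 1ξ₂ = 143 → ξ₂ = (2·119.3 − 143)/1 = 95.7 kmol/h.
Outlet amounts (n = n₀ + Σ ν·ξ):
  D: 447 − 2(119.3) = 208.3
  G: 0 + 2(119.3) − 1(95.7) = 143
  E: 0 + 1(95.7) = 95.7

95.7 kmol/h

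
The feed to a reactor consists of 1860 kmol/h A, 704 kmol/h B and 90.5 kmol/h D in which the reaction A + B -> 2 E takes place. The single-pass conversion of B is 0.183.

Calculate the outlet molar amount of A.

B reacted = 0.183 × 704 = 128.8 kmol/h; ν_B = −1, so ξ = 128.8/1 = 128.8 kmol/h.
Outlet amounts (n = n₀ + ν ξ):
  A: 1860 − 1(128.8) = 1731
  B: 704 − 1(128.8) = 575.2
  E: 0 + 2(128.8) = 257.7
  D: 90.5 (inert)

1730 kmol/h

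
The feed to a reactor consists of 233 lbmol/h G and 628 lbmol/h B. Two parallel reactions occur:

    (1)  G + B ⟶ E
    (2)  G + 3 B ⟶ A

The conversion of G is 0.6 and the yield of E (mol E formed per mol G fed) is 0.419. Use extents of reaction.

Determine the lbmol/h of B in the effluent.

Yield of E: 1ξ₁ / 233 = 0.419 → ξ₁ = 97.63 lbmol/h.
Conversion of G: 1ξ₁ + 1ξ₂ = 0.6 × 233 = 139.8 → ξ₂ = 42.17 lbmol/h.
Outlet amounts (n = n₀ + Σ ν·ξ):
  G: 233 − 1(97.63) − 1(42.17) = 93.2
  B: 628 − 1(97.63) − 3(42.17) = 403.9
  E: 0 + 1(97.63) = 97.63
  A: 0 + 1(42.17) = 42.17

404 lbmol/h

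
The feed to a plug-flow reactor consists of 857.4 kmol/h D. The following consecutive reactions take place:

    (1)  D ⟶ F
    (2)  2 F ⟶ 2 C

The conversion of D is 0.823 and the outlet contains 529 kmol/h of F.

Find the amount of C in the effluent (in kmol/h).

Conversion of D: D consumed = 1ξ₁ = 0.823 × 857.4 → ξ₁ = 705.6 kmol/h.
F balance: n_F = 0 + 1ξ₁ − 2ξ₂ = 529 → ξ₂ = (1·705.6 − 529)/2 = 88.32 kmol/h.
Outlet amounts (n = n₀ + Σ ν·ξ):
  D: 857.4 − 1(705.6) = 151.8
  F: 0 + 1(705.6) − 2(88.32) = 529
  C: 0 + 2(88.32) = 176.6

177 kmol/h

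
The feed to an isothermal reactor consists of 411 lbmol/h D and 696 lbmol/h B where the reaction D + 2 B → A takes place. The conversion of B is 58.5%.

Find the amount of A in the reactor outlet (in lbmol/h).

B reacted = 0.585 × 696 = 407.2 lbmol/h; ν_B = −2, so ξ = 407.2/2 = 203.6 lbmol/h.
Outlet amounts (n = n₀ + ν ξ):
  D: 411 − 1(203.6) = 207.4
  B: 696 − 2(203.6) = 288.8
  A: 0 + 1(203.6) = 203.6

204 lbmol/h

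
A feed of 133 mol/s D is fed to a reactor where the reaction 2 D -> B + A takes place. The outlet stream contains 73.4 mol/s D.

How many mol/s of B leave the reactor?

For D: n = n₀ − 2ξ → 73.4 = 133 − 2ξ, giving ξ = 29.8 mol/s.
Outlet amounts (n = n₀ + ν ξ):
  D: 133 − 2(29.8) = 73.4
  B: 0 + 1(29.8) = 29.8
  A: 0 + 1(29.8) = 29.8

29.8 mol/s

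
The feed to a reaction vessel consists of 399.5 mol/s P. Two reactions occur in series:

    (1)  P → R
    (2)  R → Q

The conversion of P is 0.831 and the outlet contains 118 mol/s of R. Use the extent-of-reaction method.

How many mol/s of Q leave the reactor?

214 mol/s

Conversion of P: P consumed = 1ξ₁ = 0.831 × 399.5 → ξ₁ = 332 mol/s.
R balance: n_R = 0 + 1ξ₁ − 1ξ₂ = 118 → ξ₂ = (1·332 − 118)/1 = 214 mol/s.
Outlet amounts (n = n₀ + Σ ν·ξ):
  P: 399.5 − 1(332) = 67.52
  R: 0 + 1(332) − 1(214) = 118
  Q: 0 + 1(214) = 214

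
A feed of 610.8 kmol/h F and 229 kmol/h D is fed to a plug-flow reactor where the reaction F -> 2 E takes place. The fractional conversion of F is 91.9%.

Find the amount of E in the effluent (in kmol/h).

F reacted = 0.919 × 610.8 = 561.3 kmol/h; ν_F = −1, so ξ = 561.3/1 = 561.3 kmol/h.
Outlet amounts (n = n₀ + ν ξ):
  F: 610.8 − 1(561.3) = 49.47
  E: 0 + 2(561.3) = 1123
  D: 229 (inert)

1120 kmol/h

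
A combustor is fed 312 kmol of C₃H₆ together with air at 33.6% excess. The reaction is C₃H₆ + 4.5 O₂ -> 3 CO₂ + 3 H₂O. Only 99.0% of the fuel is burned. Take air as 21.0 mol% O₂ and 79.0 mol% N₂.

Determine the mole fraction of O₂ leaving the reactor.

0.0517

Stoichiometric O₂ = 4.5 × 312 = 1404 kmol; O₂ fed = 1404 × 1.336 = 1876 kmol.
N₂ fed = 1876 × 79/21 = 7056 kmol.
Fuel reacted = 0.99 × 312 → ξ = 308.9 kmol.
Outlet (n = n₀ + ν ξ):
  C₃H₆: 312 − 1(308.9) = 3.12
  O₂: 1876 − 4.5(308.9) = 485.8
  N₂: 7056 (inert)
  CO₂: 0 + 3(308.9) = 926.6
  H₂O: 0 + 3(308.9) = 926.6
Total out = 9399 kmol; y_O₂ = 485.8 / 9399 = 0.05169.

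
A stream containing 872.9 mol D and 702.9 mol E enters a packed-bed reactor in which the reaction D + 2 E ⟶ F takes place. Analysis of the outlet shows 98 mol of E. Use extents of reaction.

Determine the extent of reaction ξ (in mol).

For E: n = n₀ − 2ξ → 98 = 702.9 − 2ξ, giving ξ = 302.4 mol.
Outlet amounts (n = n₀ + ν ξ):
  D: 872.9 − 1(302.4) = 570.5
  E: 702.9 − 2(302.4) = 98
  F: 0 + 1(302.4) = 302.4

ξ = 302 mol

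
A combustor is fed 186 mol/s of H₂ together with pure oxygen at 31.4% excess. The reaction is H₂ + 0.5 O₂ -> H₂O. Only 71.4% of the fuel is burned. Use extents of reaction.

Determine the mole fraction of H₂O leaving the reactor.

0.549

Stoichiometric O₂ = 0.5 × 186 = 93 mol/s; O₂ fed = 93 × 1.314 = 122.2 mol/s.
Fuel reacted = 0.714 × 186 → ξ = 132.8 mol/s.
Outlet (n = n₀ + ν ξ):
  H₂: 186 − 1(132.8) = 53.2
  O₂: 122.2 − 0.5(132.8) = 55.8
  H₂O: 0 + 1(132.8) = 132.8
Total out = 241.8 mol/s; y_H₂O = 132.8 / 241.8 = 0.5492.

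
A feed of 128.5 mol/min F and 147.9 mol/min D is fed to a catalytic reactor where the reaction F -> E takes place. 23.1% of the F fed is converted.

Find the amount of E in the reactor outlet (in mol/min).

29.7 mol/min

F reacted = 0.231 × 128.5 = 29.68 mol/min; ν_F = −1, so ξ = 29.68/1 = 29.68 mol/min.
Outlet amounts (n = n₀ + ν ξ):
  F: 128.5 − 1(29.68) = 98.82
  E: 0 + 1(29.68) = 29.68
  D: 147.9 (inert)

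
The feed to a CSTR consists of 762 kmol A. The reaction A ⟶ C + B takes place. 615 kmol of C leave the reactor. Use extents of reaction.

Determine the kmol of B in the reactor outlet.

For C: n = n₀ + 1ξ → 615 = 0 + 1ξ, giving ξ = 615 kmol.
Outlet amounts (n = n₀ + ν ξ):
  A: 762 − 1(615) = 147
  C: 0 + 1(615) = 615
  B: 0 + 1(615) = 615

615 kmol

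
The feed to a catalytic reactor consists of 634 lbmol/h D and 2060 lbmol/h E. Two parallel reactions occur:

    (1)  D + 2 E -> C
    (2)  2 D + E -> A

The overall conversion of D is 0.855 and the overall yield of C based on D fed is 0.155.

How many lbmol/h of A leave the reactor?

222 lbmol/h

Yield of C: 1ξ₁ / 634 = 0.155 → ξ₁ = 98.27 lbmol/h.
Conversion of D: 1ξ₁ + 2ξ₂ = 0.855 × 634 = 542.1 → ξ₂ = 221.9 lbmol/h.
Outlet amounts (n = n₀ + Σ ν·ξ):
  D: 634 − 1(98.27) − 2(221.9) = 91.93
  E: 2060 − 2(98.27) − 1(221.9) = 1642
  C: 0 + 1(98.27) = 98.27
  A: 0 + 1(221.9) = 221.9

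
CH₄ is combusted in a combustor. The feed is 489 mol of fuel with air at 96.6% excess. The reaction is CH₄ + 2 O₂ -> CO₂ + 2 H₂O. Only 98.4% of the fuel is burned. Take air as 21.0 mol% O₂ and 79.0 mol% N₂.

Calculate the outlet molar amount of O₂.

960 mol

Stoichiometric O₂ = 2 × 489 = 978 mol; O₂ fed = 978 × 1.966 = 1923 mol.
N₂ fed = 1923 × 79/21 = 7233 mol.
Fuel reacted = 0.984 × 489 → ξ = 481.2 mol.
Outlet (n = n₀ + ν ξ):
  CH₄: 489 − 1(481.2) = 7.824
  O₂: 1923 − 2(481.2) = 960.4
  N₂: 7233 (inert)
  CO₂: 0 + 1(481.2) = 481.2
  H₂O: 0 + 2(481.2) = 962.4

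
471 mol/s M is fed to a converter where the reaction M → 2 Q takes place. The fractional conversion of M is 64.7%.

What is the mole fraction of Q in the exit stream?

0.786

M reacted = 0.647 × 471 = 304.7 mol/s; ν_M = −1, so ξ = 304.7/1 = 304.7 mol/s.
Outlet amounts (n = n₀ + ν ξ):
  M: 471 − 1(304.7) = 166.3
  Q: 0 + 2(304.7) = 609.5
Total out = 775.7 mol/s; y_Q = 609.5 / 775.7 = 0.7857.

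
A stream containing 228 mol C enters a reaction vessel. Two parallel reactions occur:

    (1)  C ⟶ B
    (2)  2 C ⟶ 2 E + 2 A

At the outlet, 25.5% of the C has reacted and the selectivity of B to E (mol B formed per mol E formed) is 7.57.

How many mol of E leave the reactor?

Conversion of C: C consumed = 0.255 × 228 = 58.14 mol = 1ξ₁ + 2ξ₂.
Selectivity: 1ξ₁ / (2ξ₂) = 7.57 → ξ₁ = 15.14 ξ₂.
Substitute: (1·15.14 + 2) ξ₂ = 58.14 → ξ₂ = 3.392 mol, ξ₁ = 51.36 mol.
Outlet amounts (n = n₀ + Σ ν·ξ):
  C: 228 − 1(51.36) − 2(3.392) = 169.9
  B: 0 + 1(51.36) = 51.36
  E: 0 + 2(3.392) = 6.784
  A: 0 + 2(3.392) = 6.784

6.78 mol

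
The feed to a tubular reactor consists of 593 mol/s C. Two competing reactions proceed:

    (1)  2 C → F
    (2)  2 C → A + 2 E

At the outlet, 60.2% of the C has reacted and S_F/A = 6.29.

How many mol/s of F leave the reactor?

154 mol/s

Conversion of C: C consumed = 0.602 × 593 = 357 mol/s = 2ξ₁ + 2ξ₂.
Selectivity: 1ξ₁ / (1ξ₂) = 6.29 → ξ₁ = 6.29 ξ₂.
Substitute: (2·6.29 + 2) ξ₂ = 357 → ξ₂ = 24.48 mol/s, ξ₁ = 154 mol/s.
Outlet amounts (n = n₀ + Σ ν·ξ):
  C: 593 − 2(154) − 2(24.48) = 236
  F: 0 + 1(154) = 154
  A: 0 + 1(24.48) = 24.48
  E: 0 + 2(24.48) = 48.97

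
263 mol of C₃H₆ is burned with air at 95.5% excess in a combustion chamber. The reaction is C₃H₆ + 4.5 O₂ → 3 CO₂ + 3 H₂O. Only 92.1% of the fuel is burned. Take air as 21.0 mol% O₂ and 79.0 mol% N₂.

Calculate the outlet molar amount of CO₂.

Stoichiometric O₂ = 4.5 × 263 = 1184 mol; O₂ fed = 1184 × 1.955 = 2314 mol.
N₂ fed = 2314 × 79/21 = 8704 mol.
Fuel reacted = 0.921 × 263 → ξ = 242.2 mol.
Outlet (n = n₀ + ν ξ):
  C₃H₆: 263 − 1(242.2) = 20.78
  O₂: 2314 − 4.5(242.2) = 1224
  N₂: 8704 (inert)
  CO₂: 0 + 3(242.2) = 726.7
  H₂O: 0 + 3(242.2) = 726.7

727 mol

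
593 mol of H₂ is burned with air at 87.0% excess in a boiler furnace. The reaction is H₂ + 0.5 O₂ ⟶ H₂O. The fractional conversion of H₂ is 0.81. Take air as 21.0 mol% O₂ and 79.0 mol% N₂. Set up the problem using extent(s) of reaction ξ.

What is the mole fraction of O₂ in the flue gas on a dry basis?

Stoichiometric O₂ = 0.5 × 593 = 296.5 mol; O₂ fed = 296.5 × 1.870 = 554.5 mol.
N₂ fed = 554.5 × 79/21 = 2086 mol.
Fuel reacted = 0.81 × 593 → ξ = 480.3 mol.
Outlet (n = n₀ + ν ξ):
  H₂: 593 − 1(480.3) = 112.7
  O₂: 554.5 − 0.5(480.3) = 314.3
  N₂: 2086 (inert)
  H₂O: 0 + 1(480.3) = 480.3
Dry total = 2513 mol; y_O₂ (dry) = 314.3 / 2513 = 0.1251.

0.125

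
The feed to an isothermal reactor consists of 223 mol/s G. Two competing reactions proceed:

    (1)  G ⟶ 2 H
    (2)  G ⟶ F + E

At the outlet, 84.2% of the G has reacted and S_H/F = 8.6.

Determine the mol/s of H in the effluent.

Conversion of G: G consumed = 0.842 × 223 = 187.8 mol/s = 1ξ₁ + 1ξ₂.
Selectivity: 2ξ₁ / (1ξ₂) = 8.6 → ξ₁ = 4.3 ξ₂.
Substitute: (1·4.3 + 1) ξ₂ = 187.8 → ξ₂ = 35.43 mol/s, ξ₁ = 152.3 mol/s.
Outlet amounts (n = n₀ + Σ ν·ξ):
  G: 223 − 1(152.3) − 1(35.43) = 35.23
  H: 0 + 2(152.3) = 304.7
  F: 0 + 1(35.43) = 35.43
  E: 0 + 1(35.43) = 35.43

305 mol/s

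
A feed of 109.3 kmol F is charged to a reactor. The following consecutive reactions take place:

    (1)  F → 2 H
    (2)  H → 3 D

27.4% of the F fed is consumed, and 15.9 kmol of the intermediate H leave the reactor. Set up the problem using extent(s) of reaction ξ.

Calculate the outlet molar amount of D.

Conversion of F: F consumed = 1ξ₁ = 0.274 × 109.3 → ξ₁ = 29.95 kmol.
H balance: n_H = 0 + 2ξ₁ − 1ξ₂ = 15.9 → ξ₂ = (2·29.95 − 15.9)/1 = 44 kmol.
Outlet amounts (n = n₀ + Σ ν·ξ):
  F: 109.3 − 1(29.95) = 79.35
  H: 0 + 2(29.95) − 1(44) = 15.9
  D: 0 + 3(44) = 132

132 kmol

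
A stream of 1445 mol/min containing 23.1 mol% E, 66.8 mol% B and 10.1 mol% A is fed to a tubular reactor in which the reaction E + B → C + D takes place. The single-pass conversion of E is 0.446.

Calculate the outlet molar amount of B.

E reacted = 0.446 × 333.8 = 148.9 mol/min; ν_E = −1, so ξ = 148.9/1 = 148.9 mol/min.
Outlet amounts (n = n₀ + ν ξ):
  E: 333.8 − 1(148.9) = 184.9
  B: 965.3 − 1(148.9) = 816.4
  C: 0 + 1(148.9) = 148.9
  D: 0 + 1(148.9) = 148.9
  A: 145.9 (inert)

816 mol/min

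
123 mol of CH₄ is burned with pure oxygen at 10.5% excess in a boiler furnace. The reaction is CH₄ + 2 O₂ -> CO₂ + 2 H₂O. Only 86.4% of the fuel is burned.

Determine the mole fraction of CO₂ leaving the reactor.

0.269

Stoichiometric O₂ = 2 × 123 = 246 mol; O₂ fed = 246 × 1.105 = 271.8 mol.
Fuel reacted = 0.864 × 123 → ξ = 106.3 mol.
Outlet (n = n₀ + ν ξ):
  CH₄: 123 − 1(106.3) = 16.73
  O₂: 271.8 − 2(106.3) = 59.29
  CO₂: 0 + 1(106.3) = 106.3
  H₂O: 0 + 2(106.3) = 212.5
Total out = 394.8 mol; y_CO₂ = 106.3 / 394.8 = 0.2692.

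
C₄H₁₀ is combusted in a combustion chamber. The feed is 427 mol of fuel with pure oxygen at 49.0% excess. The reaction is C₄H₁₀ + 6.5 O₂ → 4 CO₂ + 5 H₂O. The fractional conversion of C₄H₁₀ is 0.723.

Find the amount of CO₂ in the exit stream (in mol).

1230 mol

Stoichiometric O₂ = 6.5 × 427 = 2776 mol; O₂ fed = 2776 × 1.490 = 4135 mol.
Fuel reacted = 0.723 × 427 → ξ = 308.7 mol.
Outlet (n = n₀ + ν ξ):
  C₄H₁₀: 427 − 1(308.7) = 118.3
  O₂: 4135 − 6.5(308.7) = 2129
  CO₂: 0 + 4(308.7) = 1235
  H₂O: 0 + 5(308.7) = 1544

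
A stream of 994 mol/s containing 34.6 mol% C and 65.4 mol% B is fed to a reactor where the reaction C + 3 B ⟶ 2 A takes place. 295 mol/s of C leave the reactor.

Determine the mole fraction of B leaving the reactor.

0.562

For C: n = n₀ − 1ξ → 295 = 343.9 − 1ξ, giving ξ = 48.92 mol/s.
Outlet amounts (n = n₀ + ν ξ):
  C: 343.9 − 1(48.92) = 295
  B: 650.1 − 3(48.92) = 503.3
  A: 0 + 2(48.92) = 97.85
Total out = 896.2 mol/s; y_B = 503.3 / 896.2 = 0.5616.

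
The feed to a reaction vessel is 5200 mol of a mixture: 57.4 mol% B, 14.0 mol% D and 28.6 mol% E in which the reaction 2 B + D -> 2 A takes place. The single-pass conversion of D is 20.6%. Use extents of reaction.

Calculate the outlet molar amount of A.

D reacted = 0.206 × 728 = 150 mol; ν_D = −1, so ξ = 150/1 = 150 mol.
Outlet amounts (n = n₀ + ν ξ):
  B: 2985 − 2(150) = 2685
  D: 728 − 1(150) = 578
  A: 0 + 2(150) = 299.9
  E: 1487 (inert)

300 mol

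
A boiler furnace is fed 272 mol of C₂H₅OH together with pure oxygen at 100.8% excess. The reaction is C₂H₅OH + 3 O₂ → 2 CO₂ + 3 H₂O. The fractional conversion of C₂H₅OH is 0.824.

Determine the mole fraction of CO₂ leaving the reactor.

0.21

Stoichiometric O₂ = 3 × 272 = 816 mol; O₂ fed = 816 × 2.008 = 1639 mol.
Fuel reacted = 0.824 × 272 → ξ = 224.1 mol.
Outlet (n = n₀ + ν ξ):
  C₂H₅OH: 272 − 1(224.1) = 47.87
  O₂: 1639 − 3(224.1) = 966.1
  CO₂: 0 + 2(224.1) = 448.3
  H₂O: 0 + 3(224.1) = 672.4
Total out = 2135 mol; y_CO₂ = 448.3 / 2135 = 0.21.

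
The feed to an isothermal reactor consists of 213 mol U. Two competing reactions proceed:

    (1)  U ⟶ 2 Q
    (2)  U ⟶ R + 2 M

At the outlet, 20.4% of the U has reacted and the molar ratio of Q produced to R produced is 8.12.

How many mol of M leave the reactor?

17.2 mol

Conversion of U: U consumed = 0.204 × 213 = 43.45 mol = 1ξ₁ + 1ξ₂.
Selectivity: 2ξ₁ / (1ξ₂) = 8.12 → ξ₁ = 4.06 ξ₂.
Substitute: (1·4.06 + 1) ξ₂ = 43.45 → ξ₂ = 8.587 mol, ξ₁ = 34.86 mol.
Outlet amounts (n = n₀ + Σ ν·ξ):
  U: 213 − 1(34.86) − 1(8.587) = 169.5
  Q: 0 + 2(34.86) = 69.73
  R: 0 + 1(8.587) = 8.587
  M: 0 + 2(8.587) = 17.17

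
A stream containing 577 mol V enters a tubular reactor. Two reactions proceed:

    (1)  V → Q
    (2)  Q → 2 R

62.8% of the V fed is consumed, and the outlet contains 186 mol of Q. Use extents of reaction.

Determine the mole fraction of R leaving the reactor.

0.468

Conversion of V: V consumed = 1ξ₁ = 0.628 × 577 → ξ₁ = 362.4 mol.
Q balance: n_Q = 0 + 1ξ₁ − 1ξ₂ = 186 → ξ₂ = (1·362.4 − 186)/1 = 176.4 mol.
Outlet amounts (n = n₀ + Σ ν·ξ):
  V: 577 − 1(362.4) = 214.6
  Q: 0 + 1(362.4) − 1(176.4) = 186
  R: 0 + 2(176.4) = 352.7
Total out = 753.4 mol; y_R = 352.7 / 753.4 = 0.4682.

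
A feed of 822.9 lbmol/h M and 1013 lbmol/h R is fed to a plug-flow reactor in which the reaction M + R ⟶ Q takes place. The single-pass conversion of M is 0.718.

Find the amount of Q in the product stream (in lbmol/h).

591 lbmol/h

M reacted = 0.718 × 822.9 = 590.8 lbmol/h; ν_M = −1, so ξ = 590.8/1 = 590.8 lbmol/h.
Outlet amounts (n = n₀ + ν ξ):
  M: 822.9 − 1(590.8) = 232.1
  R: 1013 − 1(590.8) = 422.2
  Q: 0 + 1(590.8) = 590.8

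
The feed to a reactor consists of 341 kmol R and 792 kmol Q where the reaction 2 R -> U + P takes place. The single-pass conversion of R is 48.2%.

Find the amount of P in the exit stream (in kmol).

R reacted = 0.482 × 341 = 164.4 kmol; ν_R = −2, so ξ = 164.4/2 = 82.18 kmol.
Outlet amounts (n = n₀ + ν ξ):
  R: 341 − 2(82.18) = 176.6
  U: 0 + 1(82.18) = 82.18
  P: 0 + 1(82.18) = 82.18
  Q: 792 (inert)

82.2 kmol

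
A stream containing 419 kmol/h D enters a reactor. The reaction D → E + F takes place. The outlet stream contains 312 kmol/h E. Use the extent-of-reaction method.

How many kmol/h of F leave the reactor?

312 kmol/h

For E: n = n₀ + 1ξ → 312 = 0 + 1ξ, giving ξ = 312 kmol/h.
Outlet amounts (n = n₀ + ν ξ):
  D: 419 − 1(312) = 107
  E: 0 + 1(312) = 312
  F: 0 + 1(312) = 312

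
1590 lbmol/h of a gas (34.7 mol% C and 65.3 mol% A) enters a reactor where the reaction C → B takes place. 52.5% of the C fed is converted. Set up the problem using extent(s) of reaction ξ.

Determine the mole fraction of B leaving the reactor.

0.182

C reacted = 0.525 × 551.7 = 289.7 lbmol/h; ν_C = −1, so ξ = 289.7/1 = 289.7 lbmol/h.
Outlet amounts (n = n₀ + ν ξ):
  C: 551.7 − 1(289.7) = 262.1
  B: 0 + 1(289.7) = 289.7
  A: 1038 (inert)
Total out = 1590 lbmol/h; y_B = 289.7 / 1590 = 0.1822.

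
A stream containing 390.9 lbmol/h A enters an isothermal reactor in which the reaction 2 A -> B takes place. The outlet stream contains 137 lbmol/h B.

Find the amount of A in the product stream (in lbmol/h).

117 lbmol/h

For B: n = n₀ + 1ξ → 137 = 0 + 1ξ, giving ξ = 137 lbmol/h.
Outlet amounts (n = n₀ + ν ξ):
  A: 390.9 − 2(137) = 116.9
  B: 0 + 1(137) = 137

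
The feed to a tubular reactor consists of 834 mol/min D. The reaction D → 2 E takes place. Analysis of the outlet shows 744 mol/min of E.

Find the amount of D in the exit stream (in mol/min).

For E: n = n₀ + 2ξ → 744 = 0 + 2ξ, giving ξ = 372 mol/min.
Outlet amounts (n = n₀ + ν ξ):
  D: 834 − 1(372) = 462
  E: 0 + 2(372) = 744

462 mol/min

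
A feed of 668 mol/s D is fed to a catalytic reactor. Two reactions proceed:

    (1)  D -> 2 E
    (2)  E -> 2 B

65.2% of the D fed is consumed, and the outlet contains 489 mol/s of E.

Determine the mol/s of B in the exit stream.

Conversion of D: D consumed = 1ξ₁ = 0.652 × 668 → ξ₁ = 435.5 mol/s.
E balance: n_E = 0 + 2ξ₁ − 1ξ₂ = 489 → ξ₂ = (2·435.5 − 489)/1 = 382.1 mol/s.
Outlet amounts (n = n₀ + Σ ν·ξ):
  D: 668 − 1(435.5) = 232.5
  E: 0 + 2(435.5) − 1(382.1) = 489
  B: 0 + 2(382.1) = 764.1

764 mol/s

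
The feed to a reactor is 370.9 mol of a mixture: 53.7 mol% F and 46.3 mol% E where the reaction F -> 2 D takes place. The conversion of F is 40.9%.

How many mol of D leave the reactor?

F reacted = 0.409 × 199.2 = 81.46 mol; ν_F = −1, so ξ = 81.46/1 = 81.46 mol.
Outlet amounts (n = n₀ + ν ξ):
  F: 199.2 − 1(81.46) = 117.7
  D: 0 + 2(81.46) = 162.9
  E: 171.7 (inert)

163 mol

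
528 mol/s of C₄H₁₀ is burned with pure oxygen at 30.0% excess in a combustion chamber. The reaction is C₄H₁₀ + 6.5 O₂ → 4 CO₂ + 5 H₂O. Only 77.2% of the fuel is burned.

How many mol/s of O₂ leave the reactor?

1810 mol/s

Stoichiometric O₂ = 6.5 × 528 = 3432 mol/s; O₂ fed = 3432 × 1.300 = 4462 mol/s.
Fuel reacted = 0.772 × 528 → ξ = 407.6 mol/s.
Outlet (n = n₀ + ν ξ):
  C₄H₁₀: 528 − 1(407.6) = 120.4
  O₂: 4462 − 6.5(407.6) = 1812
  CO₂: 0 + 4(407.6) = 1630
  H₂O: 0 + 5(407.6) = 2038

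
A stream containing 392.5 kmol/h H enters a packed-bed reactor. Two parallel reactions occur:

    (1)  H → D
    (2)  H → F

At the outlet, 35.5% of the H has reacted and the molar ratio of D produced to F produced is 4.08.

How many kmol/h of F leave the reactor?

Conversion of H: H consumed = 0.355 × 392.5 = 139.3 kmol/h = 1ξ₁ + 1ξ₂.
Selectivity: 1ξ₁ / (1ξ₂) = 4.08 → ξ₁ = 4.08 ξ₂.
Substitute: (1·4.08 + 1) ξ₂ = 139.3 → ξ₂ = 27.43 kmol/h, ξ₁ = 111.9 kmol/h.
Outlet amounts (n = n₀ + Σ ν·ξ):
  H: 392.5 − 1(111.9) − 1(27.43) = 253.2
  D: 0 + 1(111.9) = 111.9
  F: 0 + 1(27.43) = 27.43

27.4 kmol/h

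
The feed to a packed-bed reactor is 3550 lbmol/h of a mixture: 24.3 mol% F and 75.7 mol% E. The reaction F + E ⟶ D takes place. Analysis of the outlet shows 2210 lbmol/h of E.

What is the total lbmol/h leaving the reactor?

3070 lbmol/h

For E: n = n₀ − 1ξ → 2210 = 2687 − 1ξ, giving ξ = 477.3 lbmol/h.
Outlet amounts (n = n₀ + ν ξ):
  F: 862.6 − 1(477.3) = 385.3
  E: 2687 − 1(477.3) = 2210
  D: 0 + 1(477.3) = 477.3
Total out = 385.3 + 2210 + 477.3 = 3073 lbmol/h.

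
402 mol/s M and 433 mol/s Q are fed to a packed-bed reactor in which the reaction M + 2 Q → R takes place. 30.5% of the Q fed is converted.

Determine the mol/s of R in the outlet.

Q reacted = 0.305 × 433 = 132.1 mol/s; ν_Q = −2, so ξ = 132.1/2 = 66.03 mol/s.
Outlet amounts (n = n₀ + ν ξ):
  M: 402 − 1(66.03) = 336
  Q: 433 − 2(66.03) = 300.9
  R: 0 + 1(66.03) = 66.03

66 mol/s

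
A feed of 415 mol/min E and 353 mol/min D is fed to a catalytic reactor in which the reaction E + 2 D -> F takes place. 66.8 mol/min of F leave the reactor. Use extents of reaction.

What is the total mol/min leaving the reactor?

For F: n = n₀ + 1ξ → 66.8 = 0 + 1ξ, giving ξ = 66.8 mol/min.
Outlet amounts (n = n₀ + ν ξ):
  E: 415 − 1(66.8) = 348.2
  D: 353 − 2(66.8) = 219.4
  F: 0 + 1(66.8) = 66.8
Total out = 348.2 + 219.4 + 66.8 = 634.4 mol/min.

634 mol/min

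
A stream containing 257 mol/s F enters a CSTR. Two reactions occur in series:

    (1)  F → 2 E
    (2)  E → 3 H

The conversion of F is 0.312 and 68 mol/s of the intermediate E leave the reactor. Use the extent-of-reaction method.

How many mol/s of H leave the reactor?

Conversion of F: F consumed = 1ξ₁ = 0.312 × 257 → ξ₁ = 80.18 mol/s.
E balance: n_E = 0 + 2ξ₁ − 1ξ₂ = 68 → ξ₂ = (2·80.18 − 68)/1 = 92.37 mol/s.
Outlet amounts (n = n₀ + Σ ν·ξ):
  F: 257 − 1(80.18) = 176.8
  E: 0 + 2(80.18) − 1(92.37) = 68
  H: 0 + 3(92.37) = 277.1

277 mol/s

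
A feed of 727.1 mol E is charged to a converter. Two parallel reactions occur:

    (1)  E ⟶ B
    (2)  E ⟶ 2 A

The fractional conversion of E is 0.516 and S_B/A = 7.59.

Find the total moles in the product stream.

750 mol

Conversion of E: E consumed = 0.516 × 727.1 = 375.2 mol = 1ξ₁ + 1ξ₂.
Selectivity: 1ξ₁ / (2ξ₂) = 7.59 → ξ₁ = 15.18 ξ₂.
Substitute: (1·15.18 + 1) ξ₂ = 375.2 → ξ₂ = 23.19 mol, ξ₁ = 352 mol.
Outlet amounts (n = n₀ + Σ ν·ξ):
  E: 727.1 − 1(352) − 1(23.19) = 351.9
  B: 0 + 1(352) = 352
  A: 0 + 2(23.19) = 46.38
Total out = 351.9 + 352 + 46.38 = 750.3 mol.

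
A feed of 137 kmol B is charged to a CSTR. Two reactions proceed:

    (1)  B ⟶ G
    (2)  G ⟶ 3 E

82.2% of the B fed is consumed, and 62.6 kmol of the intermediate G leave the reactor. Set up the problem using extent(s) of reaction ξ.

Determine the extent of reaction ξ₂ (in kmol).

Conversion of B: B consumed = 1ξ₁ = 0.822 × 137 → ξ₁ = 112.6 kmol.
G balance: n_G = 0 + 1ξ₁ − 1ξ₂ = 62.6 → ξ₂ = (1·112.6 − 62.6)/1 = 50.01 kmol.
Outlet amounts (n = n₀ + Σ ν·ξ):
  B: 137 − 1(112.6) = 24.39
  G: 0 + 1(112.6) − 1(50.01) = 62.6
  E: 0 + 3(50.01) = 150

ξ₂ = 50 kmol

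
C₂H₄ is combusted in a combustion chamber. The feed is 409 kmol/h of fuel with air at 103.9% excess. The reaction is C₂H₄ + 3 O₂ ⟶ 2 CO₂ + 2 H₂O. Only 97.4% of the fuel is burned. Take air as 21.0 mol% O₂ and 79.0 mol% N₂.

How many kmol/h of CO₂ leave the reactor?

Stoichiometric O₂ = 3 × 409 = 1227 kmol/h; O₂ fed = 1227 × 2.039 = 2502 kmol/h.
N₂ fed = 2502 × 79/21 = 9412 kmol/h.
Fuel reacted = 0.974 × 409 → ξ = 398.4 kmol/h.
Outlet (n = n₀ + ν ξ):
  C₂H₄: 409 − 1(398.4) = 10.63
  O₂: 2502 − 3(398.4) = 1307
  N₂: 9412 (inert)
  CO₂: 0 + 2(398.4) = 796.7
  H₂O: 0 + 2(398.4) = 796.7

797 kmol/h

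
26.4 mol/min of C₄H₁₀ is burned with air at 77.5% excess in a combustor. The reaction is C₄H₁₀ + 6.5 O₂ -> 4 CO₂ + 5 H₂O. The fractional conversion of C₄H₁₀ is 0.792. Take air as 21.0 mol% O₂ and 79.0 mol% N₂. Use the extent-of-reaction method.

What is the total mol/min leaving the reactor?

1510 mol/min

Stoichiometric O₂ = 6.5 × 26.4 = 171.6 mol/min; O₂ fed = 171.6 × 1.775 = 304.6 mol/min.
N₂ fed = 304.6 × 79/21 = 1146 mol/min.
Fuel reacted = 0.792 × 26.4 → ξ = 20.91 mol/min.
Outlet (n = n₀ + ν ξ):
  C₄H₁₀: 26.4 − 1(20.91) = 5.491
  O₂: 304.6 − 6.5(20.91) = 168.7
  N₂: 1146 (inert)
  CO₂: 0 + 4(20.91) = 83.64
  H₂O: 0 + 5(20.91) = 104.5
Total out = 5.491 + 168.7 + 1146 + 83.64 + 104.5 = 1508 mol/min.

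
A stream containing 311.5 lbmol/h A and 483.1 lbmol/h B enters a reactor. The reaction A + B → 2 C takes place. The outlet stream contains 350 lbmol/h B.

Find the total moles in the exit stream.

For B: n = n₀ − 1ξ → 350 = 483.1 − 1ξ, giving ξ = 133.1 lbmol/h.
Outlet amounts (n = n₀ + ν ξ):
  A: 311.5 − 1(133.1) = 178.4
  B: 483.1 − 1(133.1) = 350
  C: 0 + 2(133.1) = 266.2
Total out = 178.4 + 350 + 266.2 = 794.6 lbmol/h.

795 lbmol/h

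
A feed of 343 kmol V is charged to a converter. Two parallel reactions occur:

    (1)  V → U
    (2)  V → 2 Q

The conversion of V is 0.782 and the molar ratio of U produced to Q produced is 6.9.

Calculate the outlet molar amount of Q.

Conversion of V: V consumed = 0.782 × 343 = 268.2 kmol = 1ξ₁ + 1ξ₂.
Selectivity: 1ξ₁ / (2ξ₂) = 6.9 → ξ₁ = 13.8 ξ₂.
Substitute: (1·13.8 + 1) ξ₂ = 268.2 → ξ₂ = 18.12 kmol, ξ₁ = 250.1 kmol.
Outlet amounts (n = n₀ + Σ ν·ξ):
  V: 343 − 1(250.1) − 1(18.12) = 74.77
  U: 0 + 1(250.1) = 250.1
  Q: 0 + 2(18.12) = 36.25

36.2 kmol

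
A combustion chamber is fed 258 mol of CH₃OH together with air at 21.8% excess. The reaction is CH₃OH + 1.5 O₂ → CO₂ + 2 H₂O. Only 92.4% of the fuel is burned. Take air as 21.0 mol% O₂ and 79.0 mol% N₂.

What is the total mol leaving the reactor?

Stoichiometric O₂ = 1.5 × 258 = 387 mol; O₂ fed = 387 × 1.218 = 471.4 mol.
N₂ fed = 471.4 × 79/21 = 1773 mol.
Fuel reacted = 0.924 × 258 → ξ = 238.4 mol.
Outlet (n = n₀ + ν ξ):
  CH₃OH: 258 − 1(238.4) = 19.61
  O₂: 471.4 − 1.5(238.4) = 113.8
  N₂: 1773 (inert)
  CO₂: 0 + 1(238.4) = 238.4
  H₂O: 0 + 2(238.4) = 476.8
Total out = 19.61 + 113.8 + 1773 + 238.4 + 476.8 = 2622 mol.

2620 mol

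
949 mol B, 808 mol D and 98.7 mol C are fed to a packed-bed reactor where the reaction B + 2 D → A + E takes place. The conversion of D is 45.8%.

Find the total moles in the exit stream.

D reacted = 0.458 × 808 = 370.1 mol; ν_D = −2, so ξ = 370.1/2 = 185 mol.
Outlet amounts (n = n₀ + ν ξ):
  B: 949 − 1(185) = 764
  D: 808 − 2(185) = 437.9
  A: 0 + 1(185) = 185
  E: 0 + 1(185) = 185
  C: 98.7 (inert)
Total out = 764 + 437.9 + 185 + 185 + 98.7 = 1671 mol.

1670 mol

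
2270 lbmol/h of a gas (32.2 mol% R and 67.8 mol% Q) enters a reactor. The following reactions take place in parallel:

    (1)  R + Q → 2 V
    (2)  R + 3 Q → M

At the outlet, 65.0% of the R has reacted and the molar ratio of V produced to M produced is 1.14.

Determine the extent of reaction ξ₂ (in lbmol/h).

ξ₂ = 303 lbmol/h

Conversion of R: R consumed = 0.65 × 730.9 = 475.1 lbmol/h = 1ξ₁ + 1ξ₂.
Selectivity: 2ξ₁ / (1ξ₂) = 1.14 → ξ₁ = 0.57 ξ₂.
Substitute: (1·0.57 + 1) ξ₂ = 475.1 → ξ₂ = 302.6 lbmol/h, ξ₁ = 172.5 lbmol/h.
Outlet amounts (n = n₀ + Σ ν·ξ):
  R: 730.9 − 1(172.5) − 1(302.6) = 255.8
  Q: 1539 − 1(172.5) − 3(302.6) = 458.7
  V: 0 + 2(172.5) = 345
  M: 0 + 1(302.6) = 302.6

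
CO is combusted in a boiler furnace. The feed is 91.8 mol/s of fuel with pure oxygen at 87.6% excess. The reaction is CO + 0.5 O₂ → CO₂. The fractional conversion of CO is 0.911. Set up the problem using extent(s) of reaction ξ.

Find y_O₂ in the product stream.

Stoichiometric O₂ = 0.5 × 91.8 = 45.9 mol/s; O₂ fed = 45.9 × 1.876 = 86.11 mol/s.
Fuel reacted = 0.911 × 91.8 → ξ = 83.63 mol/s.
Outlet (n = n₀ + ν ξ):
  CO: 91.8 − 1(83.63) = 8.17
  O₂: 86.11 − 0.5(83.63) = 44.29
  CO₂: 0 + 1(83.63) = 83.63
Total out = 136.1 mol/s; y_O₂ = 44.29 / 136.1 = 0.3255.

0.325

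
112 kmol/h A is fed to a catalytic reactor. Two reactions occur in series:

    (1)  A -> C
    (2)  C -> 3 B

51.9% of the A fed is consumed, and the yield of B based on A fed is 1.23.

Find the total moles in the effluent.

204 kmol/h

Conversion of A: A consumed = 1ξ₁ = 0.519 × 112 → ξ₁ = 58.13 kmol/h.
Yield of B: 3ξ₂ / 112 = 1.23 → ξ₂ = 45.92 kmol/h.
Outlet amounts (n = n₀ + Σ ν·ξ):
  A: 112 − 1(58.13) = 53.87
  C: 0 + 1(58.13) − 1(45.92) = 12.21
  B: 0 + 3(45.92) = 137.8
Total out = 53.87 + 12.21 + 137.8 = 203.8 kmol/h.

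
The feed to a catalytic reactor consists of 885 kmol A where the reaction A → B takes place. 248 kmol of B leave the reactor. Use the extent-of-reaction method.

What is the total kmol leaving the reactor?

For B: n = n₀ + 1ξ → 248 = 0 + 1ξ, giving ξ = 248 kmol.
Outlet amounts (n = n₀ + ν ξ):
  A: 885 − 1(248) = 637
  B: 0 + 1(248) = 248
Total out = 637 + 248 = 885 kmol.

885 kmol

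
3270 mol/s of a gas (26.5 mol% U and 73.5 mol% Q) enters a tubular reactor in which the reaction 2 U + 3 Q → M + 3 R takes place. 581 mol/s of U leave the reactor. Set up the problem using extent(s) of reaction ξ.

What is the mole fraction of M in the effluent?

For U: n = n₀ − 2ξ → 581 = 866.5 − 2ξ, giving ξ = 142.8 mol/s.
Outlet amounts (n = n₀ + ν ξ):
  U: 866.5 − 2(142.8) = 581
  Q: 2403 − 3(142.8) = 1975
  M: 0 + 1(142.8) = 142.8
  R: 0 + 3(142.8) = 428.3
Total out = 3127 mol/s; y_M = 142.8 / 3127 = 0.04566.

0.0457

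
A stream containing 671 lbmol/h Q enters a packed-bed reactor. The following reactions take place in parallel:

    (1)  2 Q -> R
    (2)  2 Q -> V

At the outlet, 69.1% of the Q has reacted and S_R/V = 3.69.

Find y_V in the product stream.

0.113

Conversion of Q: Q consumed = 0.691 × 671 = 463.7 lbmol/h = 2ξ₁ + 2ξ₂.
Selectivity: 1ξ₁ / (1ξ₂) = 3.69 → ξ₁ = 3.69 ξ₂.
Substitute: (2·3.69 + 2) ξ₂ = 463.7 → ξ₂ = 49.43 lbmol/h, ξ₁ = 182.4 lbmol/h.
Outlet amounts (n = n₀ + Σ ν·ξ):
  Q: 671 − 2(182.4) − 2(49.43) = 207.3
  R: 0 + 1(182.4) = 182.4
  V: 0 + 1(49.43) = 49.43
Total out = 439.2 lbmol/h; y_V = 49.43 / 439.2 = 0.1126.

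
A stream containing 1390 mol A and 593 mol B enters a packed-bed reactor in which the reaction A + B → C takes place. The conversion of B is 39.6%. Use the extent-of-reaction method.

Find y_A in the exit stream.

0.661

B reacted = 0.396 × 593 = 234.8 mol; ν_B = −1, so ξ = 234.8/1 = 234.8 mol.
Outlet amounts (n = n₀ + ν ξ):
  A: 1390 − 1(234.8) = 1155
  B: 593 − 1(234.8) = 358.2
  C: 0 + 1(234.8) = 234.8
Total out = 1748 mol; y_A = 1155 / 1748 = 0.6608.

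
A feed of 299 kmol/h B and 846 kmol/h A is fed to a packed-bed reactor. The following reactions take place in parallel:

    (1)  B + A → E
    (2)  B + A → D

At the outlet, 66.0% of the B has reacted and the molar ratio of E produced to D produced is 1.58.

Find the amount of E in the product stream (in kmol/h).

Conversion of B: B consumed = 0.66 × 299 = 197.3 kmol/h = 1ξ₁ + 1ξ₂.
Selectivity: 1ξ₁ / (1ξ₂) = 1.58 → ξ₁ = 1.58 ξ₂.
Substitute: (1·1.58 + 1) ξ₂ = 197.3 → ξ₂ = 76.49 kmol/h, ξ₁ = 120.9 kmol/h.
Outlet amounts (n = n₀ + Σ ν·ξ):
  B: 299 − 1(120.9) − 1(76.49) = 101.7
  A: 846 − 1(120.9) − 1(76.49) = 648.7
  E: 0 + 1(120.9) = 120.9
  D: 0 + 1(76.49) = 76.49

121 kmol/h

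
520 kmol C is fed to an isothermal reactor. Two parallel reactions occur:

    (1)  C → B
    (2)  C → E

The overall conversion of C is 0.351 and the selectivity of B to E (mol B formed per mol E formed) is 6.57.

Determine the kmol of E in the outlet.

Conversion of C: C consumed = 0.351 × 520 = 182.5 kmol = 1ξ₁ + 1ξ₂.
Selectivity: 1ξ₁ / (1ξ₂) = 6.57 → ξ₁ = 6.57 ξ₂.
Substitute: (1·6.57 + 1) ξ₂ = 182.5 → ξ₂ = 24.11 kmol, ξ₁ = 158.4 kmol.
Outlet amounts (n = n₀ + Σ ν·ξ):
  C: 520 − 1(158.4) − 1(24.11) = 337.5
  B: 0 + 1(158.4) = 158.4
  E: 0 + 1(24.11) = 24.11

24.1 kmol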